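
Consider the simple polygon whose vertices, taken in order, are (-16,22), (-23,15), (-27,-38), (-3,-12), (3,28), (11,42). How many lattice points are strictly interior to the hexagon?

1213

Using the shoelace formula, 2A = |((-16)·15 − (-23)·22) + ((-23)·(-38) − (-27)·15) + ((-27)·(-12) − (-3)·(-38)) + ((-3)·28 − 3·(-12)) + (3·42 − 11·28) + (11·22 − (-16)·42)| = 2439, so the area is 1219.5.
Summing gcd(|Δx|,|Δy|) over the edges gives the boundary count: gcd(7,7) + gcd(4,53) + gcd(24,26) + gcd(6,40) + gcd(8,14) + gcd(27,20) = 7+1+2+2+2+1 = 15.
Pick's theorem gives I = A − B/2 + 1 = 1219.5 − 15/2 + 1 = 1213.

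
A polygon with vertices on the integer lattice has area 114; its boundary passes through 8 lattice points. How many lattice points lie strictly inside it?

Pick's theorem A = I + B/2 − 1 rearranges to I = A − B/2 + 1 = 114 − 8/2 + 1 = 111.

111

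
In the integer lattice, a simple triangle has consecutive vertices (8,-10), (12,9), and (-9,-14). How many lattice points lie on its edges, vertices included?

3

Along each edge there are gcd(|Δx|,|Δy|)+1 lattice points, so counting each shared vertex once the boundary has gcd(4,19) + gcd(21,23) + gcd(17,4) = 1+1+1 = 3.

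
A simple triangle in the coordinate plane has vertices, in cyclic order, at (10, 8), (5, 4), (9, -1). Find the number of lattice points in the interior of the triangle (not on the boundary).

20

Using the shoelace formula, 2A = |(10·4 − 5·8) + (5·(-1) − 9·4) + (9·8 − 10·(-1))| = 41, so the area is 20.5.
Along each edge there are gcd(|Δx|,|Δy|)+1 lattice points, so counting each shared vertex once the boundary has gcd(5,4) + gcd(4,5) + gcd(1,9) = 1+1+1 = 3.
By Pick's theorem A = I + B/2 − 1, so I = 20.5 − 3/2 + 1 = 20.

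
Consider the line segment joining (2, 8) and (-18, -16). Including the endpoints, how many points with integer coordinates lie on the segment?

The number of lattice points on a segment between lattice points is gcd(|Δx|,|Δy|) + 1 = gcd(20,24) + 1 = 4 + 1 = 5.

5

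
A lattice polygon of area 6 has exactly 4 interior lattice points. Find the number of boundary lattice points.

6

Pick's theorem gives A = I + B/2 − 1, so B = 2(A − I + 1) = 2(6 − 4 + 1) = 6.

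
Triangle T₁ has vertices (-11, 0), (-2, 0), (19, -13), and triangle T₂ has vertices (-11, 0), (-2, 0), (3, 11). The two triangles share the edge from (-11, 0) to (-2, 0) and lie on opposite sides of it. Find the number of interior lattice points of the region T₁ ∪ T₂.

107

The union is the simple quadrilateral with vertices (-11, 0), (19, -13), (-2, 0), (3, 11) in order.
The shoelace formula gives twice the area as |[(-11)·(-13) − 19·0] + [19·0 − (-2)·(-13)] + [(-2)·11 − 3·0] + [3·0 − (-11)·11]| = 216, so the area is 108.
The number of boundary lattice points is Σ gcd(|Δx|,|Δy|) = gcd(30,13) + gcd(21,13) + gcd(5,11) + gcd(14,11) = 1+1+1+1 = 4.
By Pick's theorem I = A − B/2 + 1 = 108 − 4/2 + 1 = 107.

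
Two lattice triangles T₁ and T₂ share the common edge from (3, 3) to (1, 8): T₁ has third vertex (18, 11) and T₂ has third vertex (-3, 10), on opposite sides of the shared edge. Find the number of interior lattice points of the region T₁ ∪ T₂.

52

The union is the simple quadrilateral with vertices (3, 3), (18, 11), (1, 8), (-3, 10) in order.
By the shoelace formula, twice the signed area is |[3·11 − 18·3] + [18·8 − 1·11] + [1·10 − (-3)·8] + [(-3)·3 − 3·10]| = 107, so the area is 107/2.
The number of boundary lattice points is Σ gcd(|Δx|,|Δy|) = gcd(15,8) + gcd(17,3) + gcd(4,2) + gcd(6,7) = 1+1+2+1 = 5.
By Pick's theorem I = A − B/2 + 1 = 107/2 − 5/2 + 1 = 52.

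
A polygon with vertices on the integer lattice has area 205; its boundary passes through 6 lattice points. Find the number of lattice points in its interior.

203

Pick's theorem A = I + B/2 − 1 rearranges to I = A − B/2 + 1 = 205 − 6/2 + 1 = 203.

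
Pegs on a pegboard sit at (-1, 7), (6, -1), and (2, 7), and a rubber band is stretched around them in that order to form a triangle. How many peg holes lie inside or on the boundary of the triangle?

17

The shoelace formula gives twice the area as |[(-1)·(-1) − 6·7] + [6·7 − 2·(-1)] + [2·7 − (-1)·7]| = 24, so the area is 12.
Summing gcd(|Δx|,|Δy|) over the edges gives the boundary count: gcd(7,8) + gcd(4,8) + gcd(3,0) = 1+4+3 = 8.
Pick's theorem gives I = A − B/2 + 1 = 12 − 8/2 + 1 = 9, so the closed region contains I + B = 9 + 8 = 17 lattice points.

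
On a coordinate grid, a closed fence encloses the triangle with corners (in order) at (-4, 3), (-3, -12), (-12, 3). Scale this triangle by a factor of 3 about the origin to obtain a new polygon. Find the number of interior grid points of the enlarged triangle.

Using the shoelace formula, 2A = |[(-4)·(-12) − (-3)·3] + [(-3)·3 − (-12)·(-12)] + [(-12)·3 − (-4)·3]| = 120, so the area is 60.
Along each edge there are gcd(|Δx|,|Δy|)+1 lattice points, so counting each shared vertex once the boundary has gcd(1,15) + gcd(9,15) + gcd(8,0) = 1+3+8 = 12.
Scaling by 3 multiplies the area by 3² = 9 (so the new area is 540) and multiplies the boundary lattice-point count by 3, giving 36.
By Pick's theorem, the interior count of the dilated polygon is 540 − 36/2 + 1 = 523.

523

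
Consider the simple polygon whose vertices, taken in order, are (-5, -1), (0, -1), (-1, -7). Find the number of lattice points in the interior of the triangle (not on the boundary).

12

The shoelace formula gives twice the area as |((-5)·(-1) − 0·(-1)) + (0·(-7) − (-1)·(-1)) + ((-1)·(-1) − (-5)·(-7))| = 30, so the area is 15.
Summing gcd(|Δx|,|Δy|) over the edges gives the boundary count: gcd(5,0) + gcd(1,6) + gcd(4,6) = 5+1+2 = 8.
By Pick's theorem A = I + B/2 − 1, so I = 15 − 8/2 + 1 = 12.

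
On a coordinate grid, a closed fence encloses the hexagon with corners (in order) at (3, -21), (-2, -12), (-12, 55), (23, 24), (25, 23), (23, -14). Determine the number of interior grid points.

1636

By the shoelace formula, twice the signed area is |[3·(-12) − (-2)·(-21)] + [(-2)·55 − (-12)·(-12)] + [(-12)·24 − 23·55] + [23·23 − 25·24] + [25·(-14) − 23·23] + [23·(-21) − 3·(-14)]| = 3276, so the area is 1638.
Summing gcd(|Δx|,|Δy|) over the edges gives the boundary count: gcd(5,9) + gcd(10,67) + gcd(35,31) + gcd(2,1) + gcd(2,37) + gcd(20,7) = 1+1+1+1+1+1 = 6.
Pick's theorem gives I = A − B/2 + 1 = 1638 − 6/2 + 1 = 1636.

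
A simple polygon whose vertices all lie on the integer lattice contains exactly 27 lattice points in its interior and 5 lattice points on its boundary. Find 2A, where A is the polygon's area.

By Pick's theorem, A = I + B/2 − 1 = 27 + 5/2 − 1 = 57/2.
Hence 2A = 57.

57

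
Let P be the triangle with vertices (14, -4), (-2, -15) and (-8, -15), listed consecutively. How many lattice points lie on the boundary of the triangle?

18

The number of boundary lattice points is Σ gcd(|Δx|,|Δy|) = gcd(16,11) + gcd(6,0) + gcd(22,11) = 1+6+11 = 18.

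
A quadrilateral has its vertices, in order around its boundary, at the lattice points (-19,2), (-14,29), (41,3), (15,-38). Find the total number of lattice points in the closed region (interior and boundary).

By the shoelace formula, twice the signed area is |((-19)·29 − (-14)·2) + ((-14)·3 − 41·29) + (41·(-38) − 15·3) + (15·2 − (-19)·(-38))| = 4049, so the area is 2024.5.
Along each edge there are gcd(|Δx|,|Δy|)+1 lattice points, so counting each shared vertex once the boundary has gcd(5,27) + gcd(55,26) + gcd(26,41) + gcd(34,40) = 1+1+1+2 = 5.
Pick's theorem gives I = A − B/2 + 1 = 2024.5 − 5/2 + 1 = 2023, so the closed region contains I + B = 2023 + 5 = 2028 lattice points.

2028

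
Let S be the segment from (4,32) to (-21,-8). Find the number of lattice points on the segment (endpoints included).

6

The number of lattice points on a segment between lattice points is gcd(|Δx|,|Δy|) + 1 = gcd(25,40) + 1 = 5 + 1 = 6.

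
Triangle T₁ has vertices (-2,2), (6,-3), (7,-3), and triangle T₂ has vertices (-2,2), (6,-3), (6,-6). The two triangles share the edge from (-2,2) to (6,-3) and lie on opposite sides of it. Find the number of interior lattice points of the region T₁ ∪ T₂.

The union is the simple quadrilateral with vertices (-2,2), (7,-3), (6,-3), (6,-6) in order.
The shoelace formula gives twice the area as |((-2)·(-3) − 7·2) + (7·(-3) − 6·(-3)) + (6·(-6) − 6·(-3)) + (6·2 − (-2)·(-6))| = 29, so the area is 14.5.
Along each edge there are gcd(|Δx|,|Δy|)+1 lattice points, so counting each shared vertex once the boundary has gcd(9,5) + gcd(1,0) + gcd(0,3) + gcd(8,8) = 1+1+3+8 = 13.
By Pick's theorem I = A − B/2 + 1 = 14.5 − 13/2 + 1 = 9.

9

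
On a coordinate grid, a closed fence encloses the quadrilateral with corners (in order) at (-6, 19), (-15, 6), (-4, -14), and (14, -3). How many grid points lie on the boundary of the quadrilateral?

5

The number of boundary lattice points is Σ gcd(|Δx|,|Δy|) = gcd(9,13) + gcd(11,20) + gcd(18,11) + gcd(20,22) = 1+1+1+2 = 5.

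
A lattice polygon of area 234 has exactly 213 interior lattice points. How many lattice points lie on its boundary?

Pick's theorem gives A = I + B/2 − 1, so B = 2(A − I + 1) = 2(234 − 213 + 1) = 44.

44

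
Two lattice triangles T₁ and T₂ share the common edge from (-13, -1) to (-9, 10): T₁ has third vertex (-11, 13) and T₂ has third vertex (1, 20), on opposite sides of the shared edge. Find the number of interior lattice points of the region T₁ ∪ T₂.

The union is the simple quadrilateral with vertices (-13, -1), (-11, 13), (-9, 10), (1, 20) in order.
The shoelace formula gives twice the area as |((-13)·13 − (-11)·(-1)) + ((-11)·10 − (-9)·13) + ((-9)·20 − 1·10) + (1·(-1) − (-13)·20)| = 104, so the area is 52.
The number of boundary lattice points is Σ gcd(|Δx|,|Δy|) = gcd(2,14) + gcd(2,3) + gcd(10,10) + gcd(14,21) = 2+1+10+7 = 20.
By Pick's theorem I = A − B/2 + 1 = 52 − 20/2 + 1 = 43.

43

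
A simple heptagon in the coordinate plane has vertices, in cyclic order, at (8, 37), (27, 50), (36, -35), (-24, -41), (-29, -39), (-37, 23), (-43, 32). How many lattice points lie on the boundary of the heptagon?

15

Summing gcd(|Δx|,|Δy|) over the edges gives the boundary count: gcd(19,13) + gcd(9,85) + gcd(60,6) + gcd(5,2) + gcd(8,62) + gcd(6,9) + gcd(51,5) = 1+1+6+1+2+3+1 = 15.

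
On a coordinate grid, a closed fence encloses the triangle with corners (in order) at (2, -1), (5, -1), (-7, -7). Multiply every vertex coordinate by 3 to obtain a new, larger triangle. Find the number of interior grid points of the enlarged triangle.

The shoelace formula gives twice the area as |(2·(-1) − 5·(-1)) + (5·(-7) − (-7)·(-1)) + ((-7)·(-1) − 2·(-7))| = 18, so the area is 9.
Along each edge there are gcd(|Δx|,|Δy|)+1 lattice points, so counting each shared vertex once the boundary has gcd(3,0) + gcd(12,6) + gcd(9,6) = 3+6+3 = 12.
Scaling by 3 multiplies the area by 3² = 9 (so the new area is 81) and multiplies the boundary lattice-point count by 3, giving 36.
By Pick's theorem, the interior count of the dilated polygon is 81 − 36/2 + 1 = 64.

64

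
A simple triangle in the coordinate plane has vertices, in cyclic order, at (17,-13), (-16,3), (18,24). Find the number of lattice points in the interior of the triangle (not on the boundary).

By the shoelace formula, twice the signed area is |[17·3 − (-16)·(-13)] + [(-16)·24 − 18·3] + [18·(-13) − 17·24]| = 1237, so the area is 618.5.
The number of boundary lattice points is Σ gcd(|Δx|,|Δy|) = gcd(33,16) + gcd(34,21) + gcd(1,37) = 1+1+1 = 3.
Pick's theorem gives I = A − B/2 + 1 = 618.5 − 3/2 + 1 = 618.

618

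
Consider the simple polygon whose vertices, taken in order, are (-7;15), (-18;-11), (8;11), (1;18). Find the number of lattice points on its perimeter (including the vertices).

11

Summing gcd(|Δx|,|Δy|) over the edges gives the boundary count: gcd(11,26) + gcd(26,22) + gcd(7,7) + gcd(8,3) = 1+2+7+1 = 11.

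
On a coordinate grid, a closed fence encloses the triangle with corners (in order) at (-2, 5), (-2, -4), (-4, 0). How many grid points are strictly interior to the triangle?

Using the shoelace formula, 2A = |[(-2)·(-4) − (-2)·5] + [(-2)·0 − (-4)·(-4)] + [(-4)·5 − (-2)·0]| = 18, so the area is 9.
Summing gcd(|Δx|,|Δy|) over the edges gives the boundary count: gcd(0,9) + gcd(2,4) + gcd(2,5) = 9+2+1 = 12.
Pick's theorem gives I = A − B/2 + 1 = 9 − 12/2 + 1 = 4.

4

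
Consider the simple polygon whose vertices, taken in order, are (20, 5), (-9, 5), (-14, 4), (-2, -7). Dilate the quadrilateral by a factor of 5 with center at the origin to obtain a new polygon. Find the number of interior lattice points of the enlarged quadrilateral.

The shoelace formula gives twice the area as |(20·5 − (-9)·5) + ((-9)·4 − (-14)·5) + ((-14)·(-7) − (-2)·4) + ((-2)·5 − 20·(-7))| = 415, so the area is 207.5.
Along each edge there are gcd(|Δx|,|Δy|)+1 lattice points, so counting each shared vertex once the boundary has gcd(29,0) + gcd(5,1) + gcd(12,11) + gcd(22,12) = 29+1+1+2 = 33.
Scaling by 5 multiplies the area by 5² = 25 (so the new area is 5187.5) and multiplies the boundary lattice-point count by 5, giving 165.
By Pick's theorem, the interior count of the dilated polygon is 5187.5 − 165/2 + 1 = 5106.

5106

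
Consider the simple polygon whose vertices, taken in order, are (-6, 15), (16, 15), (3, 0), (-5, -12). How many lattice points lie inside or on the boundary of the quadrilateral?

Using the shoelace formula, 2A = |[(-6)·15 − 16·15] + [16·0 − 3·15] + [3·(-12) − (-5)·0] + [(-5)·15 − (-6)·(-12)]| = 558, so the area is 279.
Along each edge there are gcd(|Δx|,|Δy|)+1 lattice points, so counting each shared vertex once the boundary has gcd(22,0) + gcd(13,15) + gcd(8,12) + gcd(1,27) = 22+1+4+1 = 28.
Pick's theorem gives I = A − B/2 + 1 = 279 − 28/2 + 1 = 266, so the closed region contains I + B = 266 + 28 = 294 lattice points.

294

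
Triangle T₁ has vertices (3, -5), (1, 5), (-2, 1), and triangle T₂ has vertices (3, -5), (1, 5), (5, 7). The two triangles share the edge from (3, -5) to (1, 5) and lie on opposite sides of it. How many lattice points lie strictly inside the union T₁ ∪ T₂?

The union is the simple quadrilateral with vertices (3, -5), (-2, 1), (1, 5), (5, 7) in order.
Using the shoelace formula, 2A = |[3·1 − (-2)·(-5)] + [(-2)·5 − 1·1] + [1·7 − 5·5] + [5·(-5) − 3·7]| = 82, so the area is 41.
Along each edge there are gcd(|Δx|,|Δy|)+1 lattice points, so counting each shared vertex once the boundary has gcd(5,6) + gcd(3,4) + gcd(4,2) + gcd(2,12) = 1+1+2+2 = 6.
By Pick's theorem I = A − B/2 + 1 = 41 − 6/2 + 1 = 39.

39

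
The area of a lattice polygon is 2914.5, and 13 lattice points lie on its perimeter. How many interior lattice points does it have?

2909

Pick's theorem A = I + B/2 − 1 rearranges to I = A − B/2 + 1 = 2914.5 − 13/2 + 1 = 2909.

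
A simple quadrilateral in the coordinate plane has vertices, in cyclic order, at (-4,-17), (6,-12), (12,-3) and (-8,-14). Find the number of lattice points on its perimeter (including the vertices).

Along each edge there are gcd(|Δx|,|Δy|)+1 lattice points, so counting each shared vertex once the boundary has gcd(10,5) + gcd(6,9) + gcd(20,11) + gcd(4,3) = 5+3+1+1 = 10.

10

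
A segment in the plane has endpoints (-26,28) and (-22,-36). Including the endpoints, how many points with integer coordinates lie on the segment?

5

The number of lattice points on a segment between lattice points is gcd(|Δx|,|Δy|) + 1 = gcd(4,64) + 1 = 4 + 1 = 5.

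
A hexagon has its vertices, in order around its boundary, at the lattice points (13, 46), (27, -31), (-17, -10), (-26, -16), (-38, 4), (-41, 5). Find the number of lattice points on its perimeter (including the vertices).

17

The number of boundary lattice points is Σ gcd(|Δx|,|Δy|) = gcd(14,77) + gcd(44,21) + gcd(9,6) + gcd(12,20) + gcd(3,1) + gcd(54,41) = 7+1+3+4+1+1 = 17.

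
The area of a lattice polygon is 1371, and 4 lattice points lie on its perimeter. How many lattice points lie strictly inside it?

Pick's theorem A = I + B/2 − 1 rearranges to I = A − B/2 + 1 = 1371 − 4/2 + 1 = 1370.

1370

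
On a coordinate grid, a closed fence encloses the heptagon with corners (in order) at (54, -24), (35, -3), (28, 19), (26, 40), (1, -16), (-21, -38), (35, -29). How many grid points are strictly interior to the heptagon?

By the shoelace formula, twice the signed area is |(54·(-3) − 35·(-24)) + (35·19 − 28·(-3)) + (28·40 − 26·19) + (26·(-16) − 1·40) + (1·(-38) − (-21)·(-16)) + ((-21)·(-29) − 35·(-38)) + (35·(-24) − 54·(-29))| = 3888, so the area is 1944.
Along each edge there are gcd(|Δx|,|Δy|)+1 lattice points, so counting each shared vertex once the boundary has gcd(19,21) + gcd(7,22) + gcd(2,21) + gcd(25,56) + gcd(22,22) + gcd(56,9) + gcd(19,5) = 1+1+1+1+22+1+1 = 28.
By Pick's theorem A = I + B/2 − 1, so I = 1944 − 28/2 + 1 = 1931.

1931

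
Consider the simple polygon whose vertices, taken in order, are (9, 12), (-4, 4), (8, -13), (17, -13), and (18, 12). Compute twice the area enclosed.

The shoelace formula gives twice the area as |(9·4 − (-4)·12) + ((-4)·(-13) − 8·4) + (8·(-13) − 17·(-13)) + (17·12 − 18·(-13)) + (18·12 − 9·12)| = 767, so the area is 383.5.

767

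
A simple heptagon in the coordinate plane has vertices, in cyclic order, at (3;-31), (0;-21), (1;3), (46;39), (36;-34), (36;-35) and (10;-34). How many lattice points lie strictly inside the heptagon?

2107

By the shoelace formula, twice the signed area is |(3·(-21) − 0·(-31)) + (0·3 − 1·(-21)) + (1·39 − 46·3) + (46·(-34) − 36·39) + (36·(-35) − 36·(-34)) + (36·(-34) − 10·(-35)) + (10·(-31) − 3·(-34))| = 4227, so the area is 2113.5.
Along each edge there are gcd(|Δx|,|Δy|)+1 lattice points, so counting each shared vertex once the boundary has gcd(3,10) + gcd(1,24) + gcd(45,36) + gcd(10,73) + gcd(0,1) + gcd(26,1) + gcd(7,3) = 1+1+9+1+1+1+1 = 15.
Pick's theorem gives I = A − B/2 + 1 = 2113.5 − 15/2 + 1 = 2107.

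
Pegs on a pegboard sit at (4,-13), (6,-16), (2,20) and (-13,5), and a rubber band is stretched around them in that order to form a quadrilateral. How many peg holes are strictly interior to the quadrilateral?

Using the shoelace formula, 2A = |[4·(-16) − 6·(-13)] + [6·20 − 2·(-16)] + [2·5 − (-13)·20] + [(-13)·(-13) − 4·5]| = 585, so the area is 292.5.
The number of boundary lattice points is Σ gcd(|Δx|,|Δy|) = gcd(2,3) + gcd(4,36) + gcd(15,15) + gcd(17,18) = 1+4+15+1 = 21.
Pick's theorem gives I = A − B/2 + 1 = 292.5 − 21/2 + 1 = 283.

283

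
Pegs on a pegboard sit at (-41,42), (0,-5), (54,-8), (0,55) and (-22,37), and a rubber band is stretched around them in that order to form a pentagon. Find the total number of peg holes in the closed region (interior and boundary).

2633

Using the shoelace formula, 2A = |((-41)·(-5) − 0·42) + (0·(-8) − 54·(-5)) + (54·55 − 0·(-8)) + (0·37 − (-22)·55) + ((-22)·42 − (-41)·37)| = 5248, so the area is 2624.
Summing gcd(|Δx|,|Δy|) over the edges gives the boundary count: gcd(41,47) + gcd(54,3) + gcd(54,63) + gcd(22,18) + gcd(19,5) = 1+3+9+2+1 = 16.
Pick's theorem gives I = A − B/2 + 1 = 2624 − 16/2 + 1 = 2617, so the closed region contains I + B = 2617 + 16 = 2633 lattice points.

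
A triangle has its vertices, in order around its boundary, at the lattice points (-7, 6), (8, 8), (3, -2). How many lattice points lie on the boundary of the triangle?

8

The number of boundary lattice points is Σ gcd(|Δx|,|Δy|) = gcd(15,2) + gcd(5,10) + gcd(10,8) = 1+5+2 = 8.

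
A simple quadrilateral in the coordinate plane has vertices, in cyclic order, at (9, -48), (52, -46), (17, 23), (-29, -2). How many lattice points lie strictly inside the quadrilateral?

The shoelace formula gives twice the area as |(9·(-46) − 52·(-48)) + (52·23 − 17·(-46)) + (17·(-2) − (-29)·23) + ((-29)·(-48) − 9·(-2))| = 6103, so the area is 3051.5.
Along each edge there are gcd(|Δx|,|Δy|)+1 lattice points, so counting each shared vertex once the boundary has gcd(43,2) + gcd(35,69) + gcd(46,25) + gcd(38,46) = 1+1+1+2 = 5.
By Pick's theorem A = I + B/2 − 1, so I = 3051.5 − 5/2 + 1 = 3050.

3050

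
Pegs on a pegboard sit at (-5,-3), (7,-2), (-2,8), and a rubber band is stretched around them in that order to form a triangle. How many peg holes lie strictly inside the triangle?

64

By the shoelace formula, twice the signed area is |[(-5)·(-2) − 7·(-3)] + [7·8 − (-2)·(-2)] + [(-2)·(-3) − (-5)·8]| = 129, so the area is 64.5.
Along each edge there are gcd(|Δx|,|Δy|)+1 lattice points, so counting each shared vertex once the boundary has gcd(12,1) + gcd(9,10) + gcd(3,11) = 1+1+1 = 3.
Pick's theorem gives I = A − B/2 + 1 = 64.5 − 3/2 + 1 = 64.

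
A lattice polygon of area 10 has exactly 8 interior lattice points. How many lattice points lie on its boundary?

6

Pick's theorem gives A = I + B/2 − 1, so B = 2(A − I + 1) = 2(10 − 8 + 1) = 6.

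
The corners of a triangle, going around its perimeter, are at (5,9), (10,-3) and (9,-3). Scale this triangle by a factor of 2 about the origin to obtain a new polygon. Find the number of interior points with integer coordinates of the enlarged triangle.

19

By the shoelace formula, twice the signed area is |(5·(-3) − 10·9) + (10·(-3) − 9·(-3)) + (9·9 − 5·(-3))| = 12, so the area is 6.
The number of boundary lattice points is Σ gcd(|Δx|,|Δy|) = gcd(5,12) + gcd(1,0) + gcd(4,12) = 1+1+4 = 6.
Scaling by 2 multiplies the area by 2² = 4 (so the new area is 24) and multiplies the boundary lattice-point count by 2, giving 12.
By Pick's theorem, the interior count of the dilated polygon is 24 − 12/2 + 1 = 19.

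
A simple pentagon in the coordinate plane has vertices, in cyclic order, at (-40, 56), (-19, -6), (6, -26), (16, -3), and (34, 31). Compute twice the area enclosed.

5974

Using the shoelace formula, 2A = |((-40)·(-6) − (-19)·56) + ((-19)·(-26) − 6·(-6)) + (6·(-3) − 16·(-26)) + (16·31 − 34·(-3)) + (34·56 − (-40)·31)| = 5974, so the area is 2987.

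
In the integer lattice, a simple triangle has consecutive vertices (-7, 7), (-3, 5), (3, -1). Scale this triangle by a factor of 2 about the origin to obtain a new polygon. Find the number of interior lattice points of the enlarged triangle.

15

By the shoelace formula, twice the signed area is |[(-7)·5 − (-3)·7] + [(-3)·(-1) − 3·5] + [3·7 − (-7)·(-1)]| = 12, so the area is 6.
The number of boundary lattice points is Σ gcd(|Δx|,|Δy|) = gcd(4,2) + gcd(6,6) + gcd(10,8) = 2+6+2 = 10.
Scaling by 2 multiplies the area by 2² = 4 (so the new area is 24) and multiplies the boundary lattice-point count by 2, giving 20.
By Pick's theorem, the interior count of the dilated polygon is 24 − 20/2 + 1 = 15.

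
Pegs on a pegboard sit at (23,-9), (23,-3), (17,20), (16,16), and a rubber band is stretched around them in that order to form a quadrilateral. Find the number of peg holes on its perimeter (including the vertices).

Summing gcd(|Δx|,|Δy|) over the edges gives the boundary count: gcd(0,6) + gcd(6,23) + gcd(1,4) + gcd(7,25) = 6+1+1+1 = 9.

9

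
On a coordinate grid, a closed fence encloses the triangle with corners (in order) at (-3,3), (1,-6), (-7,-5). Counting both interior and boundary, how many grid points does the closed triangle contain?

38

By the shoelace formula, twice the signed area is |[(-3)·(-6) − 1·3] + [1·(-5) − (-7)·(-6)] + [(-7)·3 − (-3)·(-5)]| = 68, so the area is 34.
The number of boundary lattice points is Σ gcd(|Δx|,|Δy|) = gcd(4,9) + gcd(8,1) + gcd(4,8) = 1+1+4 = 6.
Pick's theorem gives I = A − B/2 + 1 = 34 − 6/2 + 1 = 32, so the closed region contains I + B = 32 + 6 = 38 lattice points.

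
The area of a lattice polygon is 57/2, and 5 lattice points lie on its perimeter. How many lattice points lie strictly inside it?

Pick's theorem A = I + B/2 − 1 rearranges to I = A − B/2 + 1 = 57/2 − 5/2 + 1 = 27.

27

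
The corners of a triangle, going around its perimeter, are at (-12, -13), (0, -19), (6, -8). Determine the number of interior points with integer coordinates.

The shoelace formula gives twice the area as |[(-12)·(-19) − 0·(-13)] + [0·(-8) − 6·(-19)] + [6·(-13) − (-12)·(-8)]| = 168, so the area is 84.
The number of boundary lattice points is Σ gcd(|Δx|,|Δy|) = gcd(12,6) + gcd(6,11) + gcd(18,5) = 6+1+1 = 8.
Pick's theorem gives I = A − B/2 + 1 = 84 − 8/2 + 1 = 81.

81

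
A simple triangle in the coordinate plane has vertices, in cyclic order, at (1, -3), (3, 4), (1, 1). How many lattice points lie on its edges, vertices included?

6

Along each edge there are gcd(|Δx|,|Δy|)+1 lattice points, so counting each shared vertex once the boundary has gcd(2,7) + gcd(2,3) + gcd(0,4) = 1+1+4 = 6.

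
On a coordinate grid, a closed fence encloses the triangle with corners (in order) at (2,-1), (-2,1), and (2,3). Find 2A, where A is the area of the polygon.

Using the shoelace formula, 2A = |[2·1 − (-2)·(-1)] + [(-2)·3 − 2·1] + [2·(-1) − 2·3]| = 16, so the area is 8.

16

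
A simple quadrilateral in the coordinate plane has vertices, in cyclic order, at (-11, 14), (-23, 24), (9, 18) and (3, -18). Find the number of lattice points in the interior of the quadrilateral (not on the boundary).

By the shoelace formula, twice the signed area is |((-11)·24 − (-23)·14) + ((-23)·18 − 9·24) + (9·(-18) − 3·18) + (3·14 − (-11)·(-18))| = 944, so the area is 472.
Along each edge there are gcd(|Δx|,|Δy|)+1 lattice points, so counting each shared vertex once the boundary has gcd(12,10) + gcd(32,6) + gcd(6,36) + gcd(14,32) = 2+2+6+2 = 12.
Pick's theorem gives I = A − B/2 + 1 = 472 − 12/2 + 1 = 467.

467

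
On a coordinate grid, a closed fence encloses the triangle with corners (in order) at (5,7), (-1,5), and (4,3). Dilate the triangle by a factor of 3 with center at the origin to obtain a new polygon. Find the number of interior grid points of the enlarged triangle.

By the shoelace formula, twice the signed area is |[5·5 − (-1)·7] + [(-1)·3 − 4·5] + [4·7 − 5·3]| = 22, so the area is 11.
Along each edge there are gcd(|Δx|,|Δy|)+1 lattice points, so counting each shared vertex once the boundary has gcd(6,2) + gcd(5,2) + gcd(1,4) = 2+1+1 = 4.
Scaling by 3 multiplies the area by 3² = 9 (so the new area is 99) and multiplies the boundary lattice-point count by 3, giving 12.
By Pick's theorem, the interior count of the dilated polygon is 99 − 12/2 + 1 = 94.

94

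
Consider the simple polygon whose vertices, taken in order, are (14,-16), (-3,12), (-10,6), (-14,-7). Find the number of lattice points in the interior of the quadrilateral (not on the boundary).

348

Using the shoelace formula, 2A = |[14·12 − (-3)·(-16)] + [(-3)·6 − (-10)·12] + [(-10)·(-7) − (-14)·6] + [(-14)·(-16) − 14·(-7)]| = 698, so the area is 349.
Along each edge there are gcd(|Δx|,|Δy|)+1 lattice points, so counting each shared vertex once the boundary has gcd(17,28) + gcd(7,6) + gcd(4,13) + gcd(28,9) = 1+1+1+1 = 4.
By Pick's theorem A = I + B/2 − 1, so I = 349 − 4/2 + 1 = 348.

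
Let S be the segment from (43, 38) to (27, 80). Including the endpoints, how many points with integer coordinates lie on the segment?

3

The number of lattice points on a segment between lattice points is gcd(|Δx|,|Δy|) + 1 = gcd(16,42) + 1 = 2 + 1 = 3.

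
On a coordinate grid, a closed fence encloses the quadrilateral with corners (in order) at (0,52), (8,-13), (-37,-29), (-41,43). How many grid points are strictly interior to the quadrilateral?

3018

By the shoelace formula, twice the signed area is |[0·(-13) − 8·52] + [8·(-29) − (-37)·(-13)] + [(-37)·43 − (-41)·(-29)] + [(-41)·52 − 0·43]| = 6041, so the area is 6041/2.
Along each edge there are gcd(|Δx|,|Δy|)+1 lattice points, so counting each shared vertex once the boundary has gcd(8,65) + gcd(45,16) + gcd(4,72) + gcd(41,9) = 1+1+4+1 = 7.
By Pick's theorem A = I + B/2 − 1, so I = 6041/2 − 7/2 + 1 = 3018.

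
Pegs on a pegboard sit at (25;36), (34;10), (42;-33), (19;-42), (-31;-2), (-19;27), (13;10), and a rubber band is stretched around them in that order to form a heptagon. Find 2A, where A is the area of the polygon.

6191

By the shoelace formula, twice the signed area is |[25·10 − 34·36] + [34·(-33) − 42·10] + [42·(-42) − 19·(-33)] + [19·(-2) − (-31)·(-42)] + [(-31)·27 − (-19)·(-2)] + [(-19)·10 − 13·27] + [13·36 − 25·10]| = 6191, so the area is 6191/2.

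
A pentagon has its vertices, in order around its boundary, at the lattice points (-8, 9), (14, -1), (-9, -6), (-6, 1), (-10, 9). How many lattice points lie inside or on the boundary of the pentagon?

165

Using the shoelace formula, 2A = |((-8)·(-1) − 14·9) + (14·(-6) − (-9)·(-1)) + ((-9)·1 − (-6)·(-6)) + ((-6)·9 − (-10)·1) + ((-10)·9 − (-8)·9)| = 318, so the area is 159.
The number of boundary lattice points is Σ gcd(|Δx|,|Δy|) = gcd(22,10) + gcd(23,5) + gcd(3,7) + gcd(4,8) + gcd(2,0) = 2+1+1+4+2 = 10.
Pick's theorem gives I = A − B/2 + 1 = 159 − 10/2 + 1 = 155, so the closed region contains I + B = 155 + 10 = 165 lattice points.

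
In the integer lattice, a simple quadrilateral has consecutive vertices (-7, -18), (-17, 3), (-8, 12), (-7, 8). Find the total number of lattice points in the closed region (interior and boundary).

The shoelace formula gives twice the area as |((-7)·3 − (-17)·(-18)) + ((-17)·12 − (-8)·3) + ((-8)·8 − (-7)·12) + ((-7)·(-18) − (-7)·8)| = 305, so the area is 152.5.
Along each edge there are gcd(|Δx|,|Δy|)+1 lattice points, so counting each shared vertex once the boundary has gcd(10,21) + gcd(9,9) + gcd(1,4) + gcd(0,26) = 1+9+1+26 = 37.
Pick's theorem gives I = A − B/2 + 1 = 152.5 − 37/2 + 1 = 135, so the closed region contains I + B = 135 + 37 = 172 lattice points.

172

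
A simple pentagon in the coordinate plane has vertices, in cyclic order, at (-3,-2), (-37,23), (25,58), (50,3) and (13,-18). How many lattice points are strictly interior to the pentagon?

The shoelace formula gives twice the area as |((-3)·23 − (-37)·(-2)) + ((-37)·58 − 25·23) + (25·3 − 50·58) + (50·(-18) − 13·3) + (13·(-2) − (-3)·(-18))| = 6708, so the area is 3354.
The number of boundary lattice points is Σ gcd(|Δx|,|Δy|) = gcd(34,25) + gcd(62,35) + gcd(25,55) + gcd(37,21) + gcd(16,16) = 1+1+5+1+16 = 24.
Pick's theorem gives I = A − B/2 + 1 = 3354 − 24/2 + 1 = 3343.

3343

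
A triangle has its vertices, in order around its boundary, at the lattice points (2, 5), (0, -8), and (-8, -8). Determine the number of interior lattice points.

The shoelace formula gives twice the area as |(2·(-8) − 0·5) + (0·(-8) − (-8)·(-8)) + ((-8)·5 − 2·(-8))| = 104, so the area is 52.
Summing gcd(|Δx|,|Δy|) over the edges gives the boundary count: gcd(2,13) + gcd(8,0) + gcd(10,13) = 1+8+1 = 10.
By Pick's theorem A = I + B/2 − 1, so I = 52 − 10/2 + 1 = 48.

48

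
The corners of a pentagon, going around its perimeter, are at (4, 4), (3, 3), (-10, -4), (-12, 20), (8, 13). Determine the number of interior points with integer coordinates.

By the shoelace formula, twice the signed area is |(4·3 − 3·4) + (3·(-4) − (-10)·3) + ((-10)·20 − (-12)·(-4)) + ((-12)·13 − 8·20) + (8·4 − 4·13)| = 566, so the area is 283.
Summing gcd(|Δx|,|Δy|) over the edges gives the boundary count: gcd(1,1) + gcd(13,7) + gcd(2,24) + gcd(20,7) + gcd(4,9) = 1+1+2+1+1 = 6.
By Pick's theorem A = I + B/2 − 1, so I = 283 − 6/2 + 1 = 281.

281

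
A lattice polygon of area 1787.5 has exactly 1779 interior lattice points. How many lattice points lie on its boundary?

Pick's theorem gives A = I + B/2 − 1, so B = 2(A − I + 1) = 2(1787.5 − 1779 + 1) = 19.

19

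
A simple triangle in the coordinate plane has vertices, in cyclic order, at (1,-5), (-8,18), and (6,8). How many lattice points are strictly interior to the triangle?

Using the shoelace formula, 2A = |[1·18 − (-8)·(-5)] + [(-8)·8 − 6·18] + [6·(-5) − 1·8]| = 232, so the area is 116.
Summing gcd(|Δx|,|Δy|) over the edges gives the boundary count: gcd(9,23) + gcd(14,10) + gcd(5,13) = 1+2+1 = 4.
Pick's theorem gives I = A − B/2 + 1 = 116 − 4/2 + 1 = 115.

115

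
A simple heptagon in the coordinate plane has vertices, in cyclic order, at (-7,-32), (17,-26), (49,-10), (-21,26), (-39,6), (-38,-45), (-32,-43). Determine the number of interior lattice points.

By the shoelace formula, twice the signed area is |((-7)·(-26) − 17·(-32)) + (17·(-10) − 49·(-26)) + (49·26 − (-21)·(-10)) + ((-21)·6 − (-39)·26) + ((-39)·(-45) − (-38)·6) + ((-38)·(-43) − (-32)·(-45)) + ((-32)·(-32) − (-7)·(-43))| = 6682, so the area is 3341.
The number of boundary lattice points is Σ gcd(|Δx|,|Δy|) = gcd(24,6) + gcd(32,16) + gcd(70,36) + gcd(18,20) + gcd(1,51) + gcd(6,2) + gcd(25,11) = 6+16+2+2+1+2+1 = 30.
Pick's theorem gives I = A − B/2 + 1 = 3341 − 30/2 + 1 = 3327.

3327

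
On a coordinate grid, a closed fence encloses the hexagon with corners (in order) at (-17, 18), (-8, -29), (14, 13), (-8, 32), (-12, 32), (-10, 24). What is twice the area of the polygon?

The shoelace formula gives twice the area as |((-17)·(-29) − (-8)·18) + ((-8)·13 − 14·(-29)) + (14·32 − (-8)·13) + ((-8)·32 − (-12)·32) + ((-12)·24 − (-10)·32) + ((-10)·18 − (-17)·24)| = 1879, so the area is 1879/2.

1879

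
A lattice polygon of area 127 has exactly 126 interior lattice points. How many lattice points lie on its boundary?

4

Pick's theorem gives A = I + B/2 − 1, so B = 2(A − I + 1) = 2(127 − 126 + 1) = 4.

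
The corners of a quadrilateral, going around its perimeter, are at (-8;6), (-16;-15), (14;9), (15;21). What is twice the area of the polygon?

699

The shoelace formula gives twice the area as |((-8)·(-15) − (-16)·6) + ((-16)·9 − 14·(-15)) + (14·21 − 15·9) + (15·6 − (-8)·21)| = 699, so the area is 699/2.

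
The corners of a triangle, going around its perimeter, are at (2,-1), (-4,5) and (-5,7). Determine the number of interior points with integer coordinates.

0

By the shoelace formula, twice the signed area is |[2·5 − (-4)·(-1)] + [(-4)·7 − (-5)·5] + [(-5)·(-1) − 2·7]| = 6, so the area is 3.
Along each edge there are gcd(|Δx|,|Δy|)+1 lattice points, so counting each shared vertex once the boundary has gcd(6,6) + gcd(1,2) + gcd(7,8) = 6+1+1 = 8.
By Pick's theorem A = I + B/2 − 1, so I = 3 − 8/2 + 1 = 0.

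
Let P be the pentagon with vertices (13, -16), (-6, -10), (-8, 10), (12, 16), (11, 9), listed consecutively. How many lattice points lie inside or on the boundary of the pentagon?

The shoelace formula gives twice the area as |[13·(-10) − (-6)·(-16)] + [(-6)·10 − (-8)·(-10)] + [(-8)·16 − 12·10] + [12·9 − 11·16] + [11·(-16) − 13·9]| = 975, so the area is 975/2.
The number of boundary lattice points is Σ gcd(|Δx|,|Δy|) = gcd(19,6) + gcd(2,20) + gcd(20,6) + gcd(1,7) + gcd(2,25) = 1+2+2+1+1 = 7.
Pick's theorem gives I = A − B/2 + 1 = 975/2 − 7/2 + 1 = 485, so the closed region contains I + B = 485 + 7 = 492 lattice points.

492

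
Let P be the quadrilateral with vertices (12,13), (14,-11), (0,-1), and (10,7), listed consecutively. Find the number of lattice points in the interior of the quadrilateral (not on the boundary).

133

Using the shoelace formula, 2A = |(12·(-11) − 14·13) + (14·(-1) − 0·(-11)) + (0·7 − 10·(-1)) + (10·13 − 12·7)| = 272, so the area is 136.
The number of boundary lattice points is Σ gcd(|Δx|,|Δy|) = gcd(2,24) + gcd(14,10) + gcd(10,8) + gcd(2,6) = 2+2+2+2 = 8.
By Pick's theorem A = I + B/2 − 1, so I = 136 − 8/2 + 1 = 133.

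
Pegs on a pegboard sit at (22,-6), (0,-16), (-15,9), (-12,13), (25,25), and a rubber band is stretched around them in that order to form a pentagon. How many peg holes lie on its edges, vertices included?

The number of boundary lattice points is Σ gcd(|Δx|,|Δy|) = gcd(22,10) + gcd(15,25) + gcd(3,4) + gcd(37,12) + gcd(3,31) = 2+5+1+1+1 = 10.

10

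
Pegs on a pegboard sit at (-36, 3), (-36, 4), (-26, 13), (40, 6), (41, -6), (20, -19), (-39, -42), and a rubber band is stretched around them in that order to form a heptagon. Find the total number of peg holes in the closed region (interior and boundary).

2721

By the shoelace formula, twice the signed area is |((-36)·4 − (-36)·3) + ((-36)·13 − (-26)·4) + ((-26)·6 − 40·13) + (40·(-6) − 41·6) + (41·(-19) − 20·(-6)) + (20·(-42) − (-39)·(-19)) + ((-39)·3 − (-36)·(-42))| = 5431, so the area is 5431/2.
The number of boundary lattice points is Σ gcd(|Δx|,|Δy|) = gcd(0,1) + gcd(10,9) + gcd(66,7) + gcd(1,12) + gcd(21,13) + gcd(59,23) + gcd(3,45) = 1+1+1+1+1+1+3 = 9.
Pick's theorem gives I = A − B/2 + 1 = 5431/2 − 9/2 + 1 = 2712, so the closed region contains I + B = 2712 + 9 = 2721 lattice points.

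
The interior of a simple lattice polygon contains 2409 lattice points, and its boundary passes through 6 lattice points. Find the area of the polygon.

2411

Pick's theorem states A = I + B/2 − 1, so A = 2409 + 6/2 − 1 = 2411.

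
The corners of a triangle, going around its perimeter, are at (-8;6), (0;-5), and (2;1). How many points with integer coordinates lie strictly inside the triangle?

32

The shoelace formula gives twice the area as |((-8)·(-5) − 0·6) + (0·1 − 2·(-5)) + (2·6 − (-8)·1)| = 70, so the area is 35.
Summing gcd(|Δx|,|Δy|) over the edges gives the boundary count: gcd(8,11) + gcd(2,6) + gcd(10,5) = 1+2+5 = 8.
By Pick's theorem A = I + B/2 − 1, so I = 35 − 8/2 + 1 = 32.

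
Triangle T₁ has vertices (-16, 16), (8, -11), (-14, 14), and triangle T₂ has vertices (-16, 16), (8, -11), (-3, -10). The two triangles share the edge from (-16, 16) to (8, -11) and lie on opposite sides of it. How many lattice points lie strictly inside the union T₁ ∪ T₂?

132

The union is the simple quadrilateral with vertices (-16, 16), (-14, 14), (8, -11), (-3, -10) in order.
The shoelace formula gives twice the area as |((-16)·14 − (-14)·16) + ((-14)·(-11) − 8·14) + (8·(-10) − (-3)·(-11)) + ((-3)·16 − (-16)·(-10))| = 279, so the area is 279/2.
Along each edge there are gcd(|Δx|,|Δy|)+1 lattice points, so counting each shared vertex once the boundary has gcd(2,2) + gcd(22,25) + gcd(11,1) + gcd(13,26) = 2+1+1+13 = 17.
By Pick's theorem I = A − B/2 + 1 = 279/2 − 17/2 + 1 = 132.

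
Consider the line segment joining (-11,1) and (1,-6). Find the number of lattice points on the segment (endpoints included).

2

The number of lattice points on a segment between lattice points is gcd(|Δx|,|Δy|) + 1 = gcd(12,7) + 1 = 1 + 1 = 2.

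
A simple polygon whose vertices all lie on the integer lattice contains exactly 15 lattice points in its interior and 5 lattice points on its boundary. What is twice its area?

33

Pick's theorem states A = I + B/2 − 1, so A = 15 + 5/2 − 1 = 33/2.
Hence 2A = 33.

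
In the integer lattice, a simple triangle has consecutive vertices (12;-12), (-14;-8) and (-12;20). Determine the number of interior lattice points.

Using the shoelace formula, 2A = |(12·(-8) − (-14)·(-12)) + ((-14)·20 − (-12)·(-8)) + ((-12)·(-12) − 12·20)| = 736, so the area is 368.
Summing gcd(|Δx|,|Δy|) over the edges gives the boundary count: gcd(26,4) + gcd(2,28) + gcd(24,32) = 2+2+8 = 12.
Pick's theorem gives I = A − B/2 + 1 = 368 − 12/2 + 1 = 363.

363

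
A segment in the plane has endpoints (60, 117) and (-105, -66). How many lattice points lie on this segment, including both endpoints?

The number of lattice points on a segment between lattice points is gcd(|Δx|,|Δy|) + 1 = gcd(165,183) + 1 = 3 + 1 = 4.

4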